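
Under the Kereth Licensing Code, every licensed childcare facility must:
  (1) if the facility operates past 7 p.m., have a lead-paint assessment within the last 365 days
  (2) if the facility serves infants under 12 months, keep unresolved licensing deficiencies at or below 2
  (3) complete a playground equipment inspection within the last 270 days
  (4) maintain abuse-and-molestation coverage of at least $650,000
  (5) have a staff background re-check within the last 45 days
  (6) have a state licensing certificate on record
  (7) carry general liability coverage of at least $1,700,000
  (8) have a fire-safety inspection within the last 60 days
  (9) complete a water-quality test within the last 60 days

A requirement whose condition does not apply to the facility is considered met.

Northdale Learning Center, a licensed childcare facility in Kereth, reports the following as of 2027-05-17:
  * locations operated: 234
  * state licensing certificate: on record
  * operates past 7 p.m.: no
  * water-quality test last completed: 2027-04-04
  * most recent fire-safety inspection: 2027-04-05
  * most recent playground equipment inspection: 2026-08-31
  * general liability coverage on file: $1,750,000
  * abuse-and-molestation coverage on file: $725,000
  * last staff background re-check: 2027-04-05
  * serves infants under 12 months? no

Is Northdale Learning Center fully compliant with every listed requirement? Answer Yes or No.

Yes

1. condition 'operates past 7 p.m.' does not hold → requirement n/a → met
2. condition 'serves infants under 12 months' does not hold → requirement n/a → met
3. playground equipment inspection 259 days ago vs limit 270 → met
4. abuse-and-molestation coverage $725,000 ≥ $650,000 → met
5. staff background re-check 42 days ago vs limit 45 → met
6. state licensing certificate present → met
7. general liability coverage $1,750,000 ≥ $1,700,000 → met
8. fire-safety inspection 42 days ago vs limit 60 → met
9. water-quality test 43 days ago vs limit 60 → met
All met.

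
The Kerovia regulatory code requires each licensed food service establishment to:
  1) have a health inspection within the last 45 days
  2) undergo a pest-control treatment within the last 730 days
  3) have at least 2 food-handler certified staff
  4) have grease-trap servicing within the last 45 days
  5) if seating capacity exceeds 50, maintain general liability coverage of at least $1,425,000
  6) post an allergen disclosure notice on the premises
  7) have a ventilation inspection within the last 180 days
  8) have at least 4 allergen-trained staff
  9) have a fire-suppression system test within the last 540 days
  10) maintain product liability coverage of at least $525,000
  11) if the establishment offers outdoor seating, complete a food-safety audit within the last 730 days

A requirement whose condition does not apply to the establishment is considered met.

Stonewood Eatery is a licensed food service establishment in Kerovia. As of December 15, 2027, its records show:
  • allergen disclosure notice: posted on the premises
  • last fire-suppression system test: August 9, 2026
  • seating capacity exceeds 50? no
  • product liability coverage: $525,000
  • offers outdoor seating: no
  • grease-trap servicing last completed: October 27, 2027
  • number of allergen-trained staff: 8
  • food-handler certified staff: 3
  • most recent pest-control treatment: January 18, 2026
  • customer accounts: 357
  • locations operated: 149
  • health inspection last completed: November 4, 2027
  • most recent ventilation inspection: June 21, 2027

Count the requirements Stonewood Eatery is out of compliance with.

1

1. health inspection 41 days ago vs limit 45 → met
2. pest-control treatment 696 days ago vs limit 730 → met
3. food-handler certified staff 3 ≥ 2 → met
4. grease-trap servicing 49 days ago vs limit 45 → not met
5. condition 'seating capacity exceeds 50' does not hold → requirement n/a → met
6. allergen disclosure notice present → met
7. ventilation inspection 177 days ago vs limit 180 → met
8. allergen-trained staff 8 ≥ 4 → met
9. fire-suppression system test 493 days ago vs limit 540 → met
10. product liability coverage $525,000 ≥ $525,000 → met
11. condition 'offers outdoor seating' does not hold → requirement n/a → met
Not met: 1 of 11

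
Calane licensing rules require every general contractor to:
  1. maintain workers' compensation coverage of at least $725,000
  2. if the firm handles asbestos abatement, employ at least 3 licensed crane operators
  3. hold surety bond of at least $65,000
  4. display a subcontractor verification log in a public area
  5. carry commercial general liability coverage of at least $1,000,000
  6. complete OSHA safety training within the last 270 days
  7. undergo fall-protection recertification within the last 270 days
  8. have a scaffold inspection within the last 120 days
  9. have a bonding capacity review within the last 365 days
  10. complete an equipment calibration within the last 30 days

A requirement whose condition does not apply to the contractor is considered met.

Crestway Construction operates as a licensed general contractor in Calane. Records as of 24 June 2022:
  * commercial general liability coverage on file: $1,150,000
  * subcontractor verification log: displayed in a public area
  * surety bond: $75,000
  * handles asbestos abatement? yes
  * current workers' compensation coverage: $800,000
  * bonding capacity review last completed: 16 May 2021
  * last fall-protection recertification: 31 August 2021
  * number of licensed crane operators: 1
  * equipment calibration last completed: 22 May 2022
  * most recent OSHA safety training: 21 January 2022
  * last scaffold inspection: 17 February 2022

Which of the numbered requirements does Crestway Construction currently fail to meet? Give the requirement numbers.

2, 7, 8, 9, 10

1. workers' compensation coverage $800,000 ≥ $725,000 → met
2. condition 'handles asbestos abatement' holds; licensed crane operators 1 < 3 → not met
3. surety bond $75,000 ≥ $65,000 → met
4. subcontractor verification log present → met
5. commercial general liability coverage $1,150,000 ≥ $1,000,000 → met
6. OSHA safety training 154 days ago vs limit 270 → met
7. fall-protection recertification 297 days ago vs limit 270 → not met
8. scaffold inspection 127 days ago vs limit 120 → not met
9. bonding capacity review 404 days ago vs limit 365 → not met
10. equipment calibration 33 days ago vs limit 30 → not met
Not met: 2, 7, 8, 9, 10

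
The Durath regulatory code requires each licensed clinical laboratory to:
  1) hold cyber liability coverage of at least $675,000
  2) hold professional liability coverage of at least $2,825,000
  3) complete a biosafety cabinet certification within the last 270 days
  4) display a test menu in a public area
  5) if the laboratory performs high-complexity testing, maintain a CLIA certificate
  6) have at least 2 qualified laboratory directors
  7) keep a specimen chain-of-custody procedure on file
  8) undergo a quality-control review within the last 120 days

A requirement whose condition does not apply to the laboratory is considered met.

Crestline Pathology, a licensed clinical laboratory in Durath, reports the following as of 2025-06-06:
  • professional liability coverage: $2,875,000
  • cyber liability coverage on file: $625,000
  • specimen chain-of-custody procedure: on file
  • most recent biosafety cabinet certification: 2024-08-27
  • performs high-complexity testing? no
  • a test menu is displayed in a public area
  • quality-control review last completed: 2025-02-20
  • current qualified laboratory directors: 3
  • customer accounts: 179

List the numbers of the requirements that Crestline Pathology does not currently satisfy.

1, 3

1. cyber liability coverage $625,000 < $675,000 → not met
2. professional liability coverage $2,875,000 ≥ $2,825,000 → met
3. biosafety cabinet certification 283 days ago vs limit 270 → not met
4. test menu present → met
5. condition 'performs high-complexity testing' does not hold → requirement n/a → met
6. qualified laboratory directors 3 ≥ 2 → met
7. specimen chain-of-custody procedure present → met
8. quality-control review 106 days ago vs limit 120 → met
Not met: 1, 3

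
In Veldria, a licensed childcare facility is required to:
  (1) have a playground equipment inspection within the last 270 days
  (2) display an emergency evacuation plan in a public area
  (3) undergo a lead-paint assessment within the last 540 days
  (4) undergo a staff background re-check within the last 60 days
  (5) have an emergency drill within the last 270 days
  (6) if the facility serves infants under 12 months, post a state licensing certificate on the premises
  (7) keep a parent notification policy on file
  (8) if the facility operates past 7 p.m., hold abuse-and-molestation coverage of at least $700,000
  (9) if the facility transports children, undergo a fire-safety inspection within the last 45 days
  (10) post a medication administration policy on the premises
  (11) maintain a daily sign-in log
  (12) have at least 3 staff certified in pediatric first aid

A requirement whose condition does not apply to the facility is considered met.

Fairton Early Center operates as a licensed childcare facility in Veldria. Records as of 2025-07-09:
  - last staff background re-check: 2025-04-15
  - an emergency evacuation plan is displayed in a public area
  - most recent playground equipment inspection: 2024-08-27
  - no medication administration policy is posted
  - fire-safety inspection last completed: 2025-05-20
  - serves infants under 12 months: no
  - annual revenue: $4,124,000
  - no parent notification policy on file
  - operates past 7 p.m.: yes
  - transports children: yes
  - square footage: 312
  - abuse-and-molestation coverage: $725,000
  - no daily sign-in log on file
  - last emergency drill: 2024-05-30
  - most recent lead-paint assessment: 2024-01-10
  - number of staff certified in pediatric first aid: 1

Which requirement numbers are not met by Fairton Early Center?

1, 3, 4, 5, 7, 9, 10, 11, 12

1. playground equipment inspection 316 days ago vs limit 270 → not met
2. emergency evacuation plan present → met
3. lead-paint assessment 546 days ago vs limit 540 → not met
4. staff background re-check 85 days ago vs limit 60 → not met
5. emergency drill 405 days ago vs limit 270 → not met
6. condition 'serves infants under 12 months' does not hold → requirement n/a → met
7. parent notification policy absent → not met
8. condition 'operates past 7 p.m.' holds; abuse-and-molestation coverage $725,000 ≥ $700,000 → met
9. condition 'transports children' holds; fire-safety inspection 50 days ago vs limit 45 → not met
10. medication administration policy absent → not met
11. daily sign-in log absent → not met
12. staff certified in pediatric first aid 1 < 3 → not met
Not met: 1, 3, 4, 5, 7, 9, 10, 11, 12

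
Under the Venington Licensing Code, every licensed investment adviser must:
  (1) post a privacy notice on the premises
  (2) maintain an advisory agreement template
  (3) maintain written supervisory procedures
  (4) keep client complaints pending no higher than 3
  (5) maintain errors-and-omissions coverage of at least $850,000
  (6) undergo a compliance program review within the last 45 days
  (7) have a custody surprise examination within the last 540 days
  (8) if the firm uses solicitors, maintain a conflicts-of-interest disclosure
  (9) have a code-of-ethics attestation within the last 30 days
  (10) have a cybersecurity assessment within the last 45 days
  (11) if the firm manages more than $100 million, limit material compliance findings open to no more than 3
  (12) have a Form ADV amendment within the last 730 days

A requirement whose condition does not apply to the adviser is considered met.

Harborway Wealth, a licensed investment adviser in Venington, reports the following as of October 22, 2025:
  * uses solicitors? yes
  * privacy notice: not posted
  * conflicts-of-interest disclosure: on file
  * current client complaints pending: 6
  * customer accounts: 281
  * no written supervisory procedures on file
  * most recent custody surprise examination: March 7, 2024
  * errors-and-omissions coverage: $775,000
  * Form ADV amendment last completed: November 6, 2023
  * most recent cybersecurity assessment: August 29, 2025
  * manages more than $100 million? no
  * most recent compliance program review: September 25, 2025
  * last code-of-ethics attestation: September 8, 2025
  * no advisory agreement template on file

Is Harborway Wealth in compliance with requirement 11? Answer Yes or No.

11. condition 'manages more than $100 million' does not hold → requirement n/a → met

Yes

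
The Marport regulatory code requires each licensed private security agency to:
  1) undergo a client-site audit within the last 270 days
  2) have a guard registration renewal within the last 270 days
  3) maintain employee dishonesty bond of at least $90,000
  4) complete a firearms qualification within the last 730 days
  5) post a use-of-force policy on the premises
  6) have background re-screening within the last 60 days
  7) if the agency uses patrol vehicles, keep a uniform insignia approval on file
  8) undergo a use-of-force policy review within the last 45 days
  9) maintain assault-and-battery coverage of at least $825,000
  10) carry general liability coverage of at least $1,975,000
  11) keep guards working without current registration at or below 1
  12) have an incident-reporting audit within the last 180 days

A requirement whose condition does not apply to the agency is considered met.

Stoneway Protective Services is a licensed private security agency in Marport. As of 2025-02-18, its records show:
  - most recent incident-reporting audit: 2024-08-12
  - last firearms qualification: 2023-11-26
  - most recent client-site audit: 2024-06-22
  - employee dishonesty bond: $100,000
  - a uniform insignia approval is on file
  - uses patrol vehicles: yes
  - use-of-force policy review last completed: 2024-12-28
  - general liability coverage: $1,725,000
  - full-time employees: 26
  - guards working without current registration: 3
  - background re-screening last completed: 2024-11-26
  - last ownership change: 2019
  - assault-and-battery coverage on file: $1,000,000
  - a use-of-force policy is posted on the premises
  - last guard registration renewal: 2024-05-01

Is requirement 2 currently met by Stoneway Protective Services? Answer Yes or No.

2. guard registration renewal 293 days ago vs limit 270 → not met

No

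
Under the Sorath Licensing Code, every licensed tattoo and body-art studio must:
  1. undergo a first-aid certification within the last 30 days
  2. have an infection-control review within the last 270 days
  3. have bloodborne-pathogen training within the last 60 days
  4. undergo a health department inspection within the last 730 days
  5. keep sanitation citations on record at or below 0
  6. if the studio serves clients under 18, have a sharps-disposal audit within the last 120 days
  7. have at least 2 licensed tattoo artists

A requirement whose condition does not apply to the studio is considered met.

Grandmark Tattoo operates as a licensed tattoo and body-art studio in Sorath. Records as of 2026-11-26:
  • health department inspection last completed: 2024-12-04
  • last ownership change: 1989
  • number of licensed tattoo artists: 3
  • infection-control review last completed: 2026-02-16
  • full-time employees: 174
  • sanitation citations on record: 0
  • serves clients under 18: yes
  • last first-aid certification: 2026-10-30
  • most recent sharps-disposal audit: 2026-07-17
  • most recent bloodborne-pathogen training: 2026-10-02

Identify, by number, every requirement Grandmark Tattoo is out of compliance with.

2, 6

1. first-aid certification 27 days ago vs limit 30 → met
2. infection-control review 283 days ago vs limit 270 → not met
3. bloodborne-pathogen training 55 days ago vs limit 60 → met
4. health department inspection 722 days ago vs limit 730 → met
5. sanitation citations on record 0 ≤ 0 → met
6. condition 'serves clients under 18' holds; sharps-disposal audit 132 days ago vs limit 120 → not met
7. licensed tattoo artists 3 ≥ 2 → met
Not met: 2, 6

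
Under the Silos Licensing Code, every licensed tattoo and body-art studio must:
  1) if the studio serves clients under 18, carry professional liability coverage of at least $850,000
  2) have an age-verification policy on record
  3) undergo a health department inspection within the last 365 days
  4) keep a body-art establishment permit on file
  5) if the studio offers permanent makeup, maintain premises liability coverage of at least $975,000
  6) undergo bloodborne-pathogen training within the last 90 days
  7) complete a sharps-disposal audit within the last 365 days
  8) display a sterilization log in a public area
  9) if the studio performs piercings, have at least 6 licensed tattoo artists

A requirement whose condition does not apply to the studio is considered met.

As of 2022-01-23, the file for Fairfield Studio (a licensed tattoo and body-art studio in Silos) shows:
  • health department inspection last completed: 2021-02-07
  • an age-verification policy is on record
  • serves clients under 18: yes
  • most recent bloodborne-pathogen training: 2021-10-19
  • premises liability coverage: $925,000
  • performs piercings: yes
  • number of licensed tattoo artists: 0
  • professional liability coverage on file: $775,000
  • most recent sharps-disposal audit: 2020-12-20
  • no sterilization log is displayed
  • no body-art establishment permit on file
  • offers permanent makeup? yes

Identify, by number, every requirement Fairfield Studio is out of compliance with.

1, 4, 5, 6, 7, 8, 9

1. condition 'serves clients under 18' holds; professional liability coverage $775,000 < $850,000 → not met
2. age-verification policy present → met
3. health department inspection 350 days ago vs limit 365 → met
4. body-art establishment permit absent → not met
5. condition 'offers permanent makeup' holds; premises liability coverage $925,000 < $975,000 → not met
6. bloodborne-pathogen training 96 days ago vs limit 90 → not met
7. sharps-disposal audit 399 days ago vs limit 365 → not met
8. sterilization log absent → not met
9. condition 'performs piercings' holds; licensed tattoo artists 0 < 6 → not met
Not met: 1, 4, 5, 6, 7, 8, 9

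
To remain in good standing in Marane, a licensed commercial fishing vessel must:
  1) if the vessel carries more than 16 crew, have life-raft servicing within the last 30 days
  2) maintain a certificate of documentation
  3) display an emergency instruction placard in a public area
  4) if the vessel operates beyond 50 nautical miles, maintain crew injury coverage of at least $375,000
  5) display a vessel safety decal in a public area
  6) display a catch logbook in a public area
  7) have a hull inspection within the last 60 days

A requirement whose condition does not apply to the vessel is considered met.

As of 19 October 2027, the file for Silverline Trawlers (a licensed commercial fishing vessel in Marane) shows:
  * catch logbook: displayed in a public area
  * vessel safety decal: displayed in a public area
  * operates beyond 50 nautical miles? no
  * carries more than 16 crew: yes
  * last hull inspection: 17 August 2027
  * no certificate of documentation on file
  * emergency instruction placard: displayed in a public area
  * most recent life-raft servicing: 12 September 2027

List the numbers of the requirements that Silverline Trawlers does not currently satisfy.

1, 2, 7

1. condition 'carries more than 16 crew' holds; life-raft servicing 37 days ago vs limit 30 → not met
2. certificate of documentation absent → not met
3. emergency instruction placard present → met
4. condition 'operates beyond 50 nautical miles' does not hold → requirement n/a → met
5. vessel safety decal present → met
6. catch logbook present → met
7. hull inspection 63 days ago vs limit 60 → not met
Not met: 1, 2, 7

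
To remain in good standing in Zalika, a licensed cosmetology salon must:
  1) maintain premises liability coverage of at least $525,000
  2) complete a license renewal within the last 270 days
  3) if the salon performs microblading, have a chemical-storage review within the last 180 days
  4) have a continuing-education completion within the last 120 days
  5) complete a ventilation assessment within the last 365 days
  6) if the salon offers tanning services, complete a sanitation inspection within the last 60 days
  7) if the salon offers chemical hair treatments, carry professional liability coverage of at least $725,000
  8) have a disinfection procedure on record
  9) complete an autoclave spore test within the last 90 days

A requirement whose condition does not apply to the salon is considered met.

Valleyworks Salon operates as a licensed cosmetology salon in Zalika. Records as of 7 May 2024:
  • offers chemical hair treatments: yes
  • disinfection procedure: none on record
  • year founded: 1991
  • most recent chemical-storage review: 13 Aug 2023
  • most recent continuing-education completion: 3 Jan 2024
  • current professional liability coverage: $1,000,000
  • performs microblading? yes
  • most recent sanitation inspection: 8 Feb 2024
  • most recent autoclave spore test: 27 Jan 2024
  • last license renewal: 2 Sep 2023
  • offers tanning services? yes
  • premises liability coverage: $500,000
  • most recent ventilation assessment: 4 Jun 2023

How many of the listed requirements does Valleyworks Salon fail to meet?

6

1. premises liability coverage $500,000 < $525,000 → not met
2. license renewal 248 days ago vs limit 270 → met
3. condition 'performs microblading' holds; chemical-storage review 268 days ago vs limit 180 → not met
4. continuing-education completion 125 days ago vs limit 120 → not met
5. ventilation assessment 338 days ago vs limit 365 → met
6. condition 'offers tanning services' holds; sanitation inspection 89 days ago vs limit 60 → not met
7. condition 'offers chemical hair treatments' holds; professional liability coverage $1,000,000 ≥ $725,000 → met
8. disinfection procedure absent → not met
9. autoclave spore test 101 days ago vs limit 90 → not met
Not met: 6 of 9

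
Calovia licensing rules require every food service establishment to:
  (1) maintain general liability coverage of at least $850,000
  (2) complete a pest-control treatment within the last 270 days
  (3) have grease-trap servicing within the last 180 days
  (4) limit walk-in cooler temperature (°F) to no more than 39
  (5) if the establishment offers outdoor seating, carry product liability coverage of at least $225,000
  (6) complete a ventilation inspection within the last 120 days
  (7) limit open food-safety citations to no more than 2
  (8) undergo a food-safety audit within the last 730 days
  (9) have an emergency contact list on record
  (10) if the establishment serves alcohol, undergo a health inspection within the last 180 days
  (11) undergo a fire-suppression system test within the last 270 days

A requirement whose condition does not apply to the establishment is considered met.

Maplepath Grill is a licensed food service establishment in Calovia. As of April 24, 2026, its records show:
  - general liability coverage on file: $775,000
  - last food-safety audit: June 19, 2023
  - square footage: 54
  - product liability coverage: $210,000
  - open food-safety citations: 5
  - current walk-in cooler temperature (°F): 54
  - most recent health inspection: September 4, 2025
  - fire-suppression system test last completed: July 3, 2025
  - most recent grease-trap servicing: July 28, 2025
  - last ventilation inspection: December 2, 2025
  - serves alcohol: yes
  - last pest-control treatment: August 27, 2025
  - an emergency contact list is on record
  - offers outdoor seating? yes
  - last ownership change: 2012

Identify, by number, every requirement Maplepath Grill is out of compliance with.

1. general liability coverage $775,000 < $850,000 → not met
2. pest-control treatment 240 days ago vs limit 270 → met
3. grease-trap servicing 270 days ago vs limit 180 → not met
4. walk-in cooler temperature (°F) 54 > 39 → not met
5. condition 'offers outdoor seating' holds; product liability coverage $210,000 < $225,000 → not met
6. ventilation inspection 143 days ago vs limit 120 → not met
7. open food-safety citations 5 > 2 → not met
8. food-safety audit 1040 days ago vs limit 730 → not met
9. emergency contact list present → met
10. condition 'serves alcohol' holds; health inspection 232 days ago vs limit 180 → not met
11. fire-suppression system test 295 days ago vs limit 270 → not met
Not met: 1, 3, 4, 5, 6, 7, 8, 10, 11

1, 3, 4, 5, 6, 7, 8, 10, 11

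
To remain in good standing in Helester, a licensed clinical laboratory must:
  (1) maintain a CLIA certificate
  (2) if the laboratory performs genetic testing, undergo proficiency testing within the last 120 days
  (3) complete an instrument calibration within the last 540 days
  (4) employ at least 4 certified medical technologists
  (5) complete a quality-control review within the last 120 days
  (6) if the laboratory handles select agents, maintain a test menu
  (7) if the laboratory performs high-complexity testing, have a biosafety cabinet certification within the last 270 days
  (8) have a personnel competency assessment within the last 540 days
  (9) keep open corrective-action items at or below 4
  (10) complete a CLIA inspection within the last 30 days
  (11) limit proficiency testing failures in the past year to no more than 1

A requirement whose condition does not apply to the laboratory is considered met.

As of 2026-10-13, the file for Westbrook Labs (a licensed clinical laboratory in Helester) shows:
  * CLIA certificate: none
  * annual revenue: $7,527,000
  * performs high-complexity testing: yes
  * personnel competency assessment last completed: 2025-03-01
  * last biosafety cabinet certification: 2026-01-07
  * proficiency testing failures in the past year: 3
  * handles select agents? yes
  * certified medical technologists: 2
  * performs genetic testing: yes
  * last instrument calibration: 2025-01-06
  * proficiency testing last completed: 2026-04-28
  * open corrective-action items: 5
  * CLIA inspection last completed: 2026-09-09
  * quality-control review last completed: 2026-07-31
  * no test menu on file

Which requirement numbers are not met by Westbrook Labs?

1. CLIA certificate absent → not met
2. condition 'performs genetic testing' holds; proficiency testing 168 days ago vs limit 120 → not met
3. instrument calibration 645 days ago vs limit 540 → not met
4. certified medical technologists 2 < 4 → not met
5. quality-control review 74 days ago vs limit 120 → met
6. condition 'handles select agents' holds; test menu absent → not met
7. condition 'performs high-complexity testing' holds; biosafety cabinet certification 279 days ago vs limit 270 → not met
8. personnel competency assessment 591 days ago vs limit 540 → not met
9. open corrective-action items 5 > 4 → not met
10. CLIA inspection 34 days ago vs limit 30 → not met
11. proficiency testing failures in the past year 3 > 1 → not met
Not met: 1, 2, 3, 4, 6, 7, 8, 9, 10, 11

1, 2, 3, 4, 6, 7, 8, 9, 10, 11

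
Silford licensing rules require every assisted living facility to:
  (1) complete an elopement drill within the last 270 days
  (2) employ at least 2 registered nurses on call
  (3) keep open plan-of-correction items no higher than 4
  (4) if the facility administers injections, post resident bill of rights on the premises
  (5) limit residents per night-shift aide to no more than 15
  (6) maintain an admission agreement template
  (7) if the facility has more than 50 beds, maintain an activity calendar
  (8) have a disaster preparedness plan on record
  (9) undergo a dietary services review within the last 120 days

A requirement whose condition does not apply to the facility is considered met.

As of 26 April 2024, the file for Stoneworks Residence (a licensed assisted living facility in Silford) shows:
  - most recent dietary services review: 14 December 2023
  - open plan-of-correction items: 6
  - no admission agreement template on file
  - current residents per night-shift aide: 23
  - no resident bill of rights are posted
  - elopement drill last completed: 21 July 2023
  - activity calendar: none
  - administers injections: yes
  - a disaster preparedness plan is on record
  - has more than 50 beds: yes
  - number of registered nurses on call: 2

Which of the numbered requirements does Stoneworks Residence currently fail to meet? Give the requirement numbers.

1. elopement drill 280 days ago vs limit 270 → not met
2. registered nurses on call 2 ≥ 2 → met
3. open plan-of-correction items 6 > 4 → not met
4. condition 'administers injections' holds; resident bill of rights absent → not met
5. residents per night-shift aide 23 > 15 → not met
6. admission agreement template absent → not met
7. condition 'has more than 50 beds' holds; activity calendar absent → not met
8. disaster preparedness plan present → met
9. dietary services review 134 days ago vs limit 120 → not met
Not met: 1, 3, 4, 5, 6, 7, 9

1, 3, 4, 5, 6, 7, 9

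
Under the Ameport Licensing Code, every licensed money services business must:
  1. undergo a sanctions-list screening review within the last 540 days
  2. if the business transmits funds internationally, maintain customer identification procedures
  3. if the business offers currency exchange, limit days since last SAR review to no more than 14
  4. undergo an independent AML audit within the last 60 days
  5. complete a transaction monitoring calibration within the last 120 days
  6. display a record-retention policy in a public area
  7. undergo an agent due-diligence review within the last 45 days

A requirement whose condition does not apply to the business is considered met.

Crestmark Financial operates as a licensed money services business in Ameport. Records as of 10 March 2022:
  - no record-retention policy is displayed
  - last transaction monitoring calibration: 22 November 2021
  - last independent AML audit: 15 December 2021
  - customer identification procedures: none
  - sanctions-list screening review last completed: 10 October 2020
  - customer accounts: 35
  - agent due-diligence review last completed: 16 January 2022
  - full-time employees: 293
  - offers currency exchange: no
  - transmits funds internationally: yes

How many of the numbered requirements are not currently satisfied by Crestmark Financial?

4

1. sanctions-list screening review 516 days ago vs limit 540 → met
2. condition 'transmits funds internationally' holds; customer identification procedures absent → not met
3. condition 'offers currency exchange' does not hold → requirement n/a → met
4. independent AML audit 85 days ago vs limit 60 → not met
5. transaction monitoring calibration 108 days ago vs limit 120 → met
6. record-retention policy absent → not met
7. agent due-diligence review 53 days ago vs limit 45 → not met
Not met: 4 of 7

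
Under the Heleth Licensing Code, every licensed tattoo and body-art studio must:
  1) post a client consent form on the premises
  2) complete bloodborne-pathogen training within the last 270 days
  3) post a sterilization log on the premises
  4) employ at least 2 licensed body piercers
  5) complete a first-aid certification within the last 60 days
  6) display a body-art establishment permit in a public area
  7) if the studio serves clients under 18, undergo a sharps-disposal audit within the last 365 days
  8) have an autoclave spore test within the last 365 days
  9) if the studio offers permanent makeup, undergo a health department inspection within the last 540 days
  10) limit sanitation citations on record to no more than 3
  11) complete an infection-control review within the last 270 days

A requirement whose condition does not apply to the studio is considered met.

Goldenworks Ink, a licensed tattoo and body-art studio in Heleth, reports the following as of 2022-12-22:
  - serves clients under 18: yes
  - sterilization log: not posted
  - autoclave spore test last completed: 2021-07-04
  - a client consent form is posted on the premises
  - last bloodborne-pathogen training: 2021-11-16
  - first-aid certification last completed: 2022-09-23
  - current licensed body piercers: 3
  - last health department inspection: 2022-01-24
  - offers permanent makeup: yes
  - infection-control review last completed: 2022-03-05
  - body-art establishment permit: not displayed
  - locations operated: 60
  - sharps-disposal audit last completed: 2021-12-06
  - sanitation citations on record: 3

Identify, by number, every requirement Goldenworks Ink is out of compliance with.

2, 3, 5, 6, 7, 8, 11

1. client consent form present → met
2. bloodborne-pathogen training 401 days ago vs limit 270 → not met
3. sterilization log absent → not met
4. licensed body piercers 3 ≥ 2 → met
5. first-aid certification 90 days ago vs limit 60 → not met
6. body-art establishment permit absent → not met
7. condition 'serves clients under 18' holds; sharps-disposal audit 381 days ago vs limit 365 → not met
8. autoclave spore test 536 days ago vs limit 365 → not met
9. condition 'offers permanent makeup' holds; health department inspection 332 days ago vs limit 540 → met
10. sanitation citations on record 3 ≤ 3 → met
11. infection-control review 292 days ago vs limit 270 → not met
Not met: 2, 3, 5, 6, 7, 8, 11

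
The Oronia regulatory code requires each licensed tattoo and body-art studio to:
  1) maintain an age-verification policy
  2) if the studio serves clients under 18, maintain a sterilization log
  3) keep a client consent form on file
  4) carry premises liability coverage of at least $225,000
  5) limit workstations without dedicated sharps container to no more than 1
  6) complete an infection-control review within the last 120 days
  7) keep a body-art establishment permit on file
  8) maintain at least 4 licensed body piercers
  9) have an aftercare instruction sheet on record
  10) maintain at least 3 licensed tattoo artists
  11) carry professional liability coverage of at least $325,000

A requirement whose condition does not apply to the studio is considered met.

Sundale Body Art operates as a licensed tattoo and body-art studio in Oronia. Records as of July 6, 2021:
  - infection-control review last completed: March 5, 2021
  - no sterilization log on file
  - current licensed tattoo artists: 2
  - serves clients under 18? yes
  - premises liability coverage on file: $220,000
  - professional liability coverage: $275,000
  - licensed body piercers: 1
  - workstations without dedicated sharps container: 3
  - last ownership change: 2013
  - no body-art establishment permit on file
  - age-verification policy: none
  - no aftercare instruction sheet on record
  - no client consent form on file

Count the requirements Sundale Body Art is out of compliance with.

1. age-verification policy absent → not met
2. condition 'serves clients under 18' holds; sterilization log absent → not met
3. client consent form absent → not met
4. premises liability coverage $220,000 < $225,000 → not met
5. workstations without dedicated sharps container 3 > 1 → not met
6. infection-control review 123 days ago vs limit 120 → not met
7. body-art establishment permit absent → not met
8. licensed body piercers 1 < 4 → not met
9. aftercare instruction sheet absent → not met
10. licensed tattoo artists 2 < 3 → not met
11. professional liability coverage $275,000 < $325,000 → not met
Not met: 11 of 11

11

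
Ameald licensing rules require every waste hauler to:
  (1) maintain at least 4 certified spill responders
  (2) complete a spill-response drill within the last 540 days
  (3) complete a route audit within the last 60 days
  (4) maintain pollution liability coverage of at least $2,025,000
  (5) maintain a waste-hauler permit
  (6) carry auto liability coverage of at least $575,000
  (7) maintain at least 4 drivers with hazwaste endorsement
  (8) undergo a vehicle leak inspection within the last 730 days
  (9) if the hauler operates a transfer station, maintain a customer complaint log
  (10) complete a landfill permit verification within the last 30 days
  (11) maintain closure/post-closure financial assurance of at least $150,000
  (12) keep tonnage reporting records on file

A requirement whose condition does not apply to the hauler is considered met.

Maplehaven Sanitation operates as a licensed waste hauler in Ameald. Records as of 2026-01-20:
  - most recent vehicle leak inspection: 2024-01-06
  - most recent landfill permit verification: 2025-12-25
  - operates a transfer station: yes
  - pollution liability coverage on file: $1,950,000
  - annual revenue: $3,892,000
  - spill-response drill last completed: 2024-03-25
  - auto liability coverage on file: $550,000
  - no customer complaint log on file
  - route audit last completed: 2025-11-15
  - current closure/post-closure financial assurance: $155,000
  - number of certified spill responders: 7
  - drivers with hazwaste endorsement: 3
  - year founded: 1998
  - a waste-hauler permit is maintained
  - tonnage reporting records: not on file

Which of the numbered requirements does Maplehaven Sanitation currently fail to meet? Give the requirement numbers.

1. certified spill responders 7 ≥ 4 → met
2. spill-response drill 666 days ago vs limit 540 → not met
3. route audit 66 days ago vs limit 60 → not met
4. pollution liability coverage $1,950,000 < $2,025,000 → not met
5. waste-hauler permit present → met
6. auto liability coverage $550,000 < $575,000 → not met
7. drivers with hazwaste endorsement 3 < 4 → not met
8. vehicle leak inspection 745 days ago vs limit 730 → not met
9. condition 'operates a transfer station' holds; customer complaint log absent → not met
10. landfill permit verification 26 days ago vs limit 30 → met
11. closure/post-closure financial assurance $155,000 ≥ $150,000 → met
12. tonnage reporting records absent → not met
Not met: 2, 3, 4, 6, 7, 8, 9, 12

2, 3, 4, 6, 7, 8, 9, 12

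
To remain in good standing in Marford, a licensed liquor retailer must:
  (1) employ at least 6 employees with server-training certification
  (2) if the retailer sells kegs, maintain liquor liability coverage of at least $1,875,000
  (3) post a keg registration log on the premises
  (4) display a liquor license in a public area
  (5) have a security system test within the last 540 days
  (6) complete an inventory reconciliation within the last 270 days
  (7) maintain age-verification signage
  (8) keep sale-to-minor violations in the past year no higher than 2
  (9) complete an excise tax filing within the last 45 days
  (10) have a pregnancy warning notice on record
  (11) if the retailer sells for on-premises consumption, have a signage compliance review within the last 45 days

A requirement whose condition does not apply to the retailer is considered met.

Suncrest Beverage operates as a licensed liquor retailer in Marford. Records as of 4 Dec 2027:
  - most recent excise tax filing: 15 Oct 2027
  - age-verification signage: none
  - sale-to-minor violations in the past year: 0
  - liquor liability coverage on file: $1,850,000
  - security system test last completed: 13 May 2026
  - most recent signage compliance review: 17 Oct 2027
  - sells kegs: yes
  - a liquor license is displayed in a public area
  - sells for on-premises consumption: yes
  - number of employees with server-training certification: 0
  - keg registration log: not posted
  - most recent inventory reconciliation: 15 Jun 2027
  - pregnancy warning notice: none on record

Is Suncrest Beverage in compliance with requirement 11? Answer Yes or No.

11. condition 'sells for on-premises consumption' holds; signage compliance review 48 days ago vs limit 45 → not met

No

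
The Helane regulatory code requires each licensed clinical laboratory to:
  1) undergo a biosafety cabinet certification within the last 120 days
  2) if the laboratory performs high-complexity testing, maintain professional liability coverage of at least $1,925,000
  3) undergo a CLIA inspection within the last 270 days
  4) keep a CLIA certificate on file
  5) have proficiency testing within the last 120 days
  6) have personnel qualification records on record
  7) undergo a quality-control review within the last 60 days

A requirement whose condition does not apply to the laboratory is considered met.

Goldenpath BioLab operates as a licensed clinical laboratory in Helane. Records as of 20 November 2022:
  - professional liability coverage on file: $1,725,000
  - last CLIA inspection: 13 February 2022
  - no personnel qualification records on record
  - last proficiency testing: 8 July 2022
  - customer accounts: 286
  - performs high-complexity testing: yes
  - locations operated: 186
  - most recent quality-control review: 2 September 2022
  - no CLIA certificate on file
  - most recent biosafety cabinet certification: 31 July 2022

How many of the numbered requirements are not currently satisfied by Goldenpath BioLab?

1. biosafety cabinet certification 112 days ago vs limit 120 → met
2. condition 'performs high-complexity testing' holds; professional liability coverage $1,725,000 < $1,925,000 → not met
3. CLIA inspection 280 days ago vs limit 270 → not met
4. CLIA certificate absent → not met
5. proficiency testing 135 days ago vs limit 120 → not met
6. personnel qualification records absent → not met
7. quality-control review 79 days ago vs limit 60 → not met
Not met: 6 of 7

6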